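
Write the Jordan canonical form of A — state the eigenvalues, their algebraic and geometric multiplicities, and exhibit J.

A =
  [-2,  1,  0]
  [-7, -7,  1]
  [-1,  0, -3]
J_3(-4)

The characteristic polynomial is
  det(x·I − A) = x^3 + 12*x^2 + 48*x + 64 = (x + 4)^3

Eigenvalues and multiplicities (the geometric multiplicity of λ is n − rank(A − λI), which equals the number of Jordan blocks for λ):
  λ = -4: algebraic multiplicity = 3, geometric multiplicity = 1

Determining the block sizes for each eigenvalue:
  λ = -4: one block (gm = 1), so the single block has size am = 3 → block sizes [3]

Assembling the blocks gives a Jordan form
J =
  [-4,  1,  0]
  [ 0, -4,  1]
  [ 0,  0, -4]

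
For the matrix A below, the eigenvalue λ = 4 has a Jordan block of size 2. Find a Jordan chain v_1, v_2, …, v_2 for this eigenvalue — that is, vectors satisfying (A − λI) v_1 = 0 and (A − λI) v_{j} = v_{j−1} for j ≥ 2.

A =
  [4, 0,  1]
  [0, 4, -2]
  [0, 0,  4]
A Jordan chain for λ = 4 of length 2:
v_1 = (1, -2, 0)ᵀ
v_2 = (0, 0, 1)ᵀ

Let N = A − (4)·I. We want v_2 with N^2 v_2 = 0 but N^1 v_2 ≠ 0; then v_{j-1} := N · v_j for j = 2, …, 2.

Pick v_2 = (0, 0, 1)ᵀ.
Then v_1 = N · v_2 = (1, -2, 0)ᵀ.

Sanity check: (A − (4)·I) v_1 = (0, 0, 0)ᵀ = 0. ✓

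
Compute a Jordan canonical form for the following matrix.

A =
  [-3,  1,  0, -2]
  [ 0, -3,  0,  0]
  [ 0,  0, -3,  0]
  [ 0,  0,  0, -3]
J_2(-3) ⊕ J_1(-3) ⊕ J_1(-3)

The characteristic polynomial is
  det(x·I − A) = x^4 + 12*x^3 + 54*x^2 + 108*x + 81 = (x + 3)^4

Eigenvalues and multiplicities (the geometric multiplicity of λ is n − rank(A − λI), which equals the number of Jordan blocks for λ):
  λ = -3: algebraic multiplicity = 4, geometric multiplicity = 3

Determining the block sizes for each eigenvalue:
  λ = -3: 3 blocks summing to 4 forces exactly one block of size 2 and the rest size 1 → block sizes [2, 1, 1]

Assembling the blocks gives a Jordan form
J =
  [-3,  1,  0,  0]
  [ 0, -3,  0,  0]
  [ 0,  0, -3,  0]
  [ 0,  0,  0, -3]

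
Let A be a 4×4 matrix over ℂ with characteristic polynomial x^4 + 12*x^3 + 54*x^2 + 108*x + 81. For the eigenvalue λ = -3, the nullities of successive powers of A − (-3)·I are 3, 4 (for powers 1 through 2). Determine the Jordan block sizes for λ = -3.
Block sizes for λ = -3: [2, 1, 1]

From the dimensions of kernels of powers, the number of Jordan blocks of size at least j is d_j − d_{j−1} where d_j = dim ker(N^j) (with d_0 = 0). Computing the differences gives [3, 1].
The number of blocks of size exactly k is (#blocks of size ≥ k) − (#blocks of size ≥ k + 1), so the partition is: 2 block(s) of size 1, 1 block(s) of size 2.
In nonincreasing order the block sizes are [2, 1, 1].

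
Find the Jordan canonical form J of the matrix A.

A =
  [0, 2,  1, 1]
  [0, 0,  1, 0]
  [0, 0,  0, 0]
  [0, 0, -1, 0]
J_3(0) ⊕ J_1(0)

The characteristic polynomial is
  det(x·I − A) = x^4

Eigenvalues and multiplicities (the geometric multiplicity of λ is n − rank(A − λI), which equals the number of Jordan blocks for λ):
  λ = 0: algebraic multiplicity = 4, geometric multiplicity = 2

Determining the block sizes for each eigenvalue:
  λ = 0: with am = 4 and gm = 2, the partition is not yet determined (e.g. several partitions of 4 into 2 parts exist). Let N = A − (0)·I. Computing rank(N^1) = 2, rank(N^2) = 1, rank(N^3) = 0; the number of blocks of size ≥ j is rank(N^{j−1}) − rank(N^j), giving [2, 1, 1]. So we have 1 block(s) of size 3, 1 block(s) of size 1 → block sizes [3, 1]

Assembling the blocks gives a Jordan form
J =
  [0, 1, 0, 0]
  [0, 0, 1, 0]
  [0, 0, 0, 0]
  [0, 0, 0, 0]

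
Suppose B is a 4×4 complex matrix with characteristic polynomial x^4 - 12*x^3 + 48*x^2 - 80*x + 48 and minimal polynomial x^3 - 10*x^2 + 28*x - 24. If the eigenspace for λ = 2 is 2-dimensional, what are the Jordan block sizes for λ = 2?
Block sizes for λ = 2: [2, 1]

Step 1 — from the characteristic polynomial, algebraic multiplicity of λ = 2 is 3. From dim ker(B − (2)·I) = 2, there are exactly 2 Jordan blocks for λ = 2.
Step 2 — from the minimal polynomial, the factor (x − 2)^2 tells us the largest block for λ = 2 has size 2.
Step 3 — with total size 3, 2 blocks, and largest block 2, the block sizes (in nonincreasing order) are [2, 1].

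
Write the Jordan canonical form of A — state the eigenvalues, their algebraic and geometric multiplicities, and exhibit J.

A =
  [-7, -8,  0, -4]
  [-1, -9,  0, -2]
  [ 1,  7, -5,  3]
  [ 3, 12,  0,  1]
J_2(-5) ⊕ J_2(-5)

The characteristic polynomial is
  det(x·I − A) = x^4 + 20*x^3 + 150*x^2 + 500*x + 625 = (x + 5)^4

Eigenvalues and multiplicities (the geometric multiplicity of λ is n − rank(A − λI), which equals the number of Jordan blocks for λ):
  λ = -5: algebraic multiplicity = 4, geometric multiplicity = 2

Determining the block sizes for each eigenvalue:
  λ = -5: with am = 4 and gm = 2, the partition is not yet determined (e.g. several partitions of 4 into 2 parts exist). Let N = A − (-5)·I. Computing rank(N^1) = 2, rank(N^2) = 0; the number of blocks of size ≥ j is rank(N^{j−1}) − rank(N^j), giving [2, 2]. So we have 2 block(s) of size 2 → block sizes [2, 2]

Assembling the blocks gives a Jordan form
J =
  [-5,  1,  0,  0]
  [ 0, -5,  0,  0]
  [ 0,  0, -5,  1]
  [ 0,  0,  0, -5]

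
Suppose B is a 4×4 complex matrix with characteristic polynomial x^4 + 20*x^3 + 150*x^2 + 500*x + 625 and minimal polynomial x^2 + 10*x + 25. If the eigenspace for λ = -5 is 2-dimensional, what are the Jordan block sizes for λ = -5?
Block sizes for λ = -5: [2, 2]

Step 1 — from the characteristic polynomial, algebraic multiplicity of λ = -5 is 4. From dim ker(B − (-5)·I) = 2, there are exactly 2 Jordan blocks for λ = -5.
Step 2 — from the minimal polynomial, the factor (x + 5)^2 tells us the largest block for λ = -5 has size 2.
Step 3 — with total size 4, 2 blocks, and largest block 2, the block sizes (in nonincreasing order) are [2, 2].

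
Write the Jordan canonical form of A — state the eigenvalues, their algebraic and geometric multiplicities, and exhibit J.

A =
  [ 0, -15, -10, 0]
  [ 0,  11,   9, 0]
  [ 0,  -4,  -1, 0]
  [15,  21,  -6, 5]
J_1(0) ⊕ J_2(5) ⊕ J_1(5)

The characteristic polynomial is
  det(x·I − A) = x^4 - 15*x^3 + 75*x^2 - 125*x = x*(x - 5)^3

Eigenvalues and multiplicities (the geometric multiplicity of λ is n − rank(A − λI), which equals the number of Jordan blocks for λ):
  λ = 0: algebraic multiplicity = 1, geometric multiplicity = 1
  λ = 5: algebraic multiplicity = 3, geometric multiplicity = 2

Determining the block sizes for each eigenvalue:
  λ = 0: one block (gm = 1), so the single block has size am = 1 → block sizes [1]
  λ = 5: 2 blocks summing to 3 forces exactly one block of size 2 and the rest size 1 → block sizes [2, 1]

Assembling the blocks gives a Jordan form
J =
  [0, 0, 0, 0]
  [0, 5, 1, 0]
  [0, 0, 5, 0]
  [0, 0, 0, 5]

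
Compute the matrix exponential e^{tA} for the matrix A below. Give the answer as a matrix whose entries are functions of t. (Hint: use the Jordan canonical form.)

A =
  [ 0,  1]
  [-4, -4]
e^{tA} =
  [2*t*exp(-2*t) + exp(-2*t), t*exp(-2*t)]
  [-4*t*exp(-2*t), -2*t*exp(-2*t) + exp(-2*t)]

Strategy: write A = P · J · P⁻¹ where J is a Jordan canonical form, so e^{tA} = P · e^{tJ} · P⁻¹, and e^{tJ} can be computed block-by-block.

A has Jordan form
J =
  [-2,  1]
  [ 0, -2]
(up to reordering of blocks).

Per-block formulas:
  For a 2×2 Jordan block J_2(-2): exp(t · J_2(-2)) = e^(-2t)·(I + t·N), where N is the 2×2 nilpotent shift.

After assembling e^{tJ} and conjugating by P, we get:

e^{tA} =
  [2*t*exp(-2*t) + exp(-2*t), t*exp(-2*t)]
  [-4*t*exp(-2*t), -2*t*exp(-2*t) + exp(-2*t)]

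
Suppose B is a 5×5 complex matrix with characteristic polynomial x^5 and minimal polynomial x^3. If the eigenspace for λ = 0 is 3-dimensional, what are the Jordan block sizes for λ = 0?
Block sizes for λ = 0: [3, 1, 1]

Step 1 — from the characteristic polynomial, algebraic multiplicity of λ = 0 is 5. From dim ker(B − (0)·I) = 3, there are exactly 3 Jordan blocks for λ = 0.
Step 2 — from the minimal polynomial, the factor (x − 0)^3 tells us the largest block for λ = 0 has size 3.
Step 3 — with total size 5, 3 blocks, and largest block 3, the block sizes (in nonincreasing order) are [3, 1, 1].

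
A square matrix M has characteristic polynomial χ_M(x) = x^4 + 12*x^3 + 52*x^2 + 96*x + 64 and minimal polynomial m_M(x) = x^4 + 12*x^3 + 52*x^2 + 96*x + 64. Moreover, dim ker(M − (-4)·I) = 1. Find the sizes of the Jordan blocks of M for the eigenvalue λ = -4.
Block sizes for λ = -4: [2]

Step 1 — from the characteristic polynomial, algebraic multiplicity of λ = -4 is 2. From dim ker(M − (-4)·I) = 1, there are exactly 1 Jordan blocks for λ = -4.
Step 2 — from the minimal polynomial, the factor (x + 4)^2 tells us the largest block for λ = -4 has size 2.
Step 3 — with total size 2, 1 blocks, and largest block 2, the block sizes (in nonincreasing order) are [2].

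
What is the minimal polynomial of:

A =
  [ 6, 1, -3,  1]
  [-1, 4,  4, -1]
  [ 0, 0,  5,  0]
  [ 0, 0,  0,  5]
x^3 - 15*x^2 + 75*x - 125

The characteristic polynomial is χ_A(x) = (x - 5)^4, so the eigenvalues are known. The minimal polynomial is
  m_A(x) = Π_λ (x − λ)^{k_λ}
where k_λ is the size of the *largest* Jordan block for λ (equivalently, the smallest k with (A − λI)^k v = 0 for every generalised eigenvector v of λ).

  λ = 5: largest Jordan block has size 3, contributing (x − 5)^3

So m_A(x) = (x - 5)^3 = x^3 - 15*x^2 + 75*x - 125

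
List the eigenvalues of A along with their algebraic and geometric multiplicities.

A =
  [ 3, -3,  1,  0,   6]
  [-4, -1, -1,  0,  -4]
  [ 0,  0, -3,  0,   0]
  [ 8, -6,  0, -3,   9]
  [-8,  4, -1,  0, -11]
λ = -3: alg = 5, geom = 2

Step 1 — factor the characteristic polynomial to read off the algebraic multiplicities:
  χ_A(x) = (x + 3)^5

Step 2 — compute geometric multiplicities via the rank-nullity identity g(λ) = n − rank(A − λI):
  rank(A − (-3)·I) = 3, so dim ker(A − (-3)·I) = n − 3 = 2

Summary:
  λ = -3: algebraic multiplicity = 5, geometric multiplicity = 2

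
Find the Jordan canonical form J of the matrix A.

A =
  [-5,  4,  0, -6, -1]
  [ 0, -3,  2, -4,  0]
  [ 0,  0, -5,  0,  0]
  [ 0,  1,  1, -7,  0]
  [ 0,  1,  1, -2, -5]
J_3(-5) ⊕ J_1(-5) ⊕ J_1(-5)

The characteristic polynomial is
  det(x·I − A) = x^5 + 25*x^4 + 250*x^3 + 1250*x^2 + 3125*x + 3125 = (x + 5)^5

Eigenvalues and multiplicities (the geometric multiplicity of λ is n − rank(A − λI), which equals the number of Jordan blocks for λ):
  λ = -5: algebraic multiplicity = 5, geometric multiplicity = 3

Determining the block sizes for each eigenvalue:
  λ = -5: with am = 5 and gm = 3, the partition is not yet determined (e.g. several partitions of 5 into 3 parts exist). Let N = A − (-5)·I. Computing rank(N^1) = 2, rank(N^2) = 1, rank(N^3) = 0; the number of blocks of size ≥ j is rank(N^{j−1}) − rank(N^j), giving [3, 1, 1]. So we have 1 block(s) of size 3, 2 block(s) of size 1 → block sizes [3, 1, 1]

Assembling the blocks gives a Jordan form
J =
  [-5,  1,  0,  0,  0]
  [ 0, -5,  1,  0,  0]
  [ 0,  0, -5,  0,  0]
  [ 0,  0,  0, -5,  0]
  [ 0,  0,  0,  0, -5]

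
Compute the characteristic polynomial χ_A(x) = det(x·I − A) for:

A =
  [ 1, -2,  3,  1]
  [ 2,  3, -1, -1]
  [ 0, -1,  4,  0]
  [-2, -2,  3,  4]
x^4 - 12*x^3 + 54*x^2 - 108*x + 81

Expanding det(x·I − A) (e.g. by cofactor expansion or by noting that A is similar to its Jordan form J, which has the same characteristic polynomial as A) gives
  χ_A(x) = x^4 - 12*x^3 + 54*x^2 - 108*x + 81
which factors as (x - 3)^4. The eigenvalues (with algebraic multiplicities) are λ = 3 with multiplicity 4.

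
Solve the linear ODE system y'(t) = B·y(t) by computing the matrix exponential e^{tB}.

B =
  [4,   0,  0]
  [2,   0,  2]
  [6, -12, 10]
e^{tB} =
  [exp(4*t), 0, 0]
  [exp(6*t) - exp(4*t), -2*exp(6*t) + 3*exp(4*t), exp(6*t) - exp(4*t)]
  [3*exp(6*t) - 3*exp(4*t), -6*exp(6*t) + 6*exp(4*t), 3*exp(6*t) - 2*exp(4*t)]

Strategy: write B = P · J · P⁻¹ where J is a Jordan canonical form, so e^{tB} = P · e^{tJ} · P⁻¹, and e^{tJ} can be computed block-by-block.

B has Jordan form
J =
  [4, 0, 0]
  [0, 4, 0]
  [0, 0, 6]
(up to reordering of blocks).

Per-block formulas:
  For a 1×1 block at λ = 6: exp(t · [6]) = [e^(6t)].
  For a 1×1 block at λ = 4: exp(t · [4]) = [e^(4t)].

After assembling e^{tJ} and conjugating by P, we get:

e^{tB} =
  [exp(4*t), 0, 0]
  [exp(6*t) - exp(4*t), -2*exp(6*t) + 3*exp(4*t), exp(6*t) - exp(4*t)]
  [3*exp(6*t) - 3*exp(4*t), -6*exp(6*t) + 6*exp(4*t), 3*exp(6*t) - 2*exp(4*t)]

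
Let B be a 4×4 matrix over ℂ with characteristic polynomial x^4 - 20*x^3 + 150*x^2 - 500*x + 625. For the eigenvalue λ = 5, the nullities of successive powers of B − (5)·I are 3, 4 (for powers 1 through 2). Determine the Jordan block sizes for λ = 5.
Block sizes for λ = 5: [2, 1, 1]

From the dimensions of kernels of powers, the number of Jordan blocks of size at least j is d_j − d_{j−1} where d_j = dim ker(N^j) (with d_0 = 0). Computing the differences gives [3, 1].
The number of blocks of size exactly k is (#blocks of size ≥ k) − (#blocks of size ≥ k + 1), so the partition is: 2 block(s) of size 1, 1 block(s) of size 2.
In nonincreasing order the block sizes are [2, 1, 1].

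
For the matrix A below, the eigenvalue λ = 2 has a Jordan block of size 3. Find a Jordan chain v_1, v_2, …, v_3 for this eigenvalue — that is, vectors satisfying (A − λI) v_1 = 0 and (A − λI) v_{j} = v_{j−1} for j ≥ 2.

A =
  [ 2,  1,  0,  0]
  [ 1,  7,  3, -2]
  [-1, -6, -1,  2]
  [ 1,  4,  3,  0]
A Jordan chain for λ = 2 of length 3:
v_1 = (1, 0, -1, -1)ᵀ
v_2 = (0, 1, -1, 1)ᵀ
v_3 = (1, 0, 0, 0)ᵀ

Let N = A − (2)·I. We want v_3 with N^3 v_3 = 0 but N^2 v_3 ≠ 0; then v_{j-1} := N · v_j for j = 3, …, 2.

Pick v_3 = (1, 0, 0, 0)ᵀ.
Then v_2 = N · v_3 = (0, 1, -1, 1)ᵀ.
Then v_1 = N · v_2 = (1, 0, -1, -1)ᵀ.

Sanity check: (A − (2)·I) v_1 = (0, 0, 0, 0)ᵀ = 0. ✓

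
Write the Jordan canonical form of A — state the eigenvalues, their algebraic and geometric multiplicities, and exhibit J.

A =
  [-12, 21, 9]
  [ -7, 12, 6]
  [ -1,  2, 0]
J_3(0)

The characteristic polynomial is
  det(x·I − A) = x^3

Eigenvalues and multiplicities (the geometric multiplicity of λ is n − rank(A − λI), which equals the number of Jordan blocks for λ):
  λ = 0: algebraic multiplicity = 3, geometric multiplicity = 1

Determining the block sizes for each eigenvalue:
  λ = 0: one block (gm = 1), so the single block has size am = 3 → block sizes [3]

Assembling the blocks gives a Jordan form
J =
  [0, 1, 0]
  [0, 0, 1]
  [0, 0, 0]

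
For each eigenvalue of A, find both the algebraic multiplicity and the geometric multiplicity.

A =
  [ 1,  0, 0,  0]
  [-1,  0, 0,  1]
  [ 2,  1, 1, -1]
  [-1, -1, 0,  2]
λ = 1: alg = 4, geom = 2

Step 1 — factor the characteristic polynomial to read off the algebraic multiplicities:
  χ_A(x) = (x - 1)^4

Step 2 — compute geometric multiplicities via the rank-nullity identity g(λ) = n − rank(A − λI):
  rank(A − (1)·I) = 2, so dim ker(A − (1)·I) = n − 2 = 2

Summary:
  λ = 1: algebraic multiplicity = 4, geometric multiplicity = 2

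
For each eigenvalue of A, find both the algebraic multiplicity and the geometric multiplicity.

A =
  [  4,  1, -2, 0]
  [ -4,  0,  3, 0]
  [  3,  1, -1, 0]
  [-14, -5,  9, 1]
λ = 1: alg = 4, geom = 2

Step 1 — factor the characteristic polynomial to read off the algebraic multiplicities:
  χ_A(x) = (x - 1)^4

Step 2 — compute geometric multiplicities via the rank-nullity identity g(λ) = n − rank(A − λI):
  rank(A − (1)·I) = 2, so dim ker(A − (1)·I) = n − 2 = 2

Summary:
  λ = 1: algebraic multiplicity = 4, geometric multiplicity = 2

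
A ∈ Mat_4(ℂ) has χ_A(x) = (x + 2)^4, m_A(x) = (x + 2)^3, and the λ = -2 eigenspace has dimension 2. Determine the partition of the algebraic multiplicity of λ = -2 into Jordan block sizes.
Block sizes for λ = -2: [3, 1]

Step 1 — from the characteristic polynomial, algebraic multiplicity of λ = -2 is 4. From dim ker(A − (-2)·I) = 2, there are exactly 2 Jordan blocks for λ = -2.
Step 2 — from the minimal polynomial, the factor (x + 2)^3 tells us the largest block for λ = -2 has size 3.
Step 3 — with total size 4, 2 blocks, and largest block 3, the block sizes (in nonincreasing order) are [3, 1].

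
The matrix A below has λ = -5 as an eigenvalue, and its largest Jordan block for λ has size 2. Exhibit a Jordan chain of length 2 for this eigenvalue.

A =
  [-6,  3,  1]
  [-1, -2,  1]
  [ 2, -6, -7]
A Jordan chain for λ = -5 of length 2:
v_1 = (-1, -1, 2)ᵀ
v_2 = (1, 0, 0)ᵀ

Let N = A − (-5)·I. We want v_2 with N^2 v_2 = 0 but N^1 v_2 ≠ 0; then v_{j-1} := N · v_j for j = 2, …, 2.

Pick v_2 = (1, 0, 0)ᵀ.
Then v_1 = N · v_2 = (-1, -1, 2)ᵀ.

Sanity check: (A − (-5)·I) v_1 = (0, 0, 0)ᵀ = 0. ✓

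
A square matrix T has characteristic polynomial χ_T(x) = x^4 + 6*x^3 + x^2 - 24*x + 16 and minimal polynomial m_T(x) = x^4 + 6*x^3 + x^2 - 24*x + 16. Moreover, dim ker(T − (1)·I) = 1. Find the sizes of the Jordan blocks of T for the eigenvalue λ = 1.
Block sizes for λ = 1: [2]

Step 1 — from the characteristic polynomial, algebraic multiplicity of λ = 1 is 2. From dim ker(T − (1)·I) = 1, there are exactly 1 Jordan blocks for λ = 1.
Step 2 — from the minimal polynomial, the factor (x − 1)^2 tells us the largest block for λ = 1 has size 2.
Step 3 — with total size 2, 1 blocks, and largest block 2, the block sizes (in nonincreasing order) are [2].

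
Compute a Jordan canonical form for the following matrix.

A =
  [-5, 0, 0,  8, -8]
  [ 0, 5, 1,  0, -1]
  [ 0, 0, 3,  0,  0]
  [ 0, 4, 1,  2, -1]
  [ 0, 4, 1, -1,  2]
J_1(-5) ⊕ J_3(3) ⊕ J_1(3)

The characteristic polynomial is
  det(x·I − A) = x^5 - 7*x^4 - 6*x^3 + 162*x^2 - 459*x + 405 = (x - 3)^4*(x + 5)

Eigenvalues and multiplicities (the geometric multiplicity of λ is n − rank(A − λI), which equals the number of Jordan blocks for λ):
  λ = -5: algebraic multiplicity = 1, geometric multiplicity = 1
  λ = 3: algebraic multiplicity = 4, geometric multiplicity = 2

Determining the block sizes for each eigenvalue:
  λ = -5: one block (gm = 1), so the single block has size am = 1 → block sizes [1]
  λ = 3: with am = 4 and gm = 2, the partition is not yet determined (e.g. several partitions of 4 into 2 parts exist). Let N = A − (3)·I. Computing rank(N^1) = 3, rank(N^2) = 2, rank(N^3) = 1; the number of blocks of size ≥ j is rank(N^{j−1}) − rank(N^j), giving [2, 1, 1]. So we have 1 block(s) of size 3, 1 block(s) of size 1 → block sizes [3, 1]

Assembling the blocks gives a Jordan form
J =
  [-5, 0, 0, 0, 0]
  [ 0, 3, 1, 0, 0]
  [ 0, 0, 3, 1, 0]
  [ 0, 0, 0, 3, 0]
  [ 0, 0, 0, 0, 3]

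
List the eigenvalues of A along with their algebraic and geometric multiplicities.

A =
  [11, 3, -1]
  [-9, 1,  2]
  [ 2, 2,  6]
λ = 6: alg = 3, geom = 1

Step 1 — factor the characteristic polynomial to read off the algebraic multiplicities:
  χ_A(x) = (x - 6)^3

Step 2 — compute geometric multiplicities via the rank-nullity identity g(λ) = n − rank(A − λI):
  rank(A − (6)·I) = 2, so dim ker(A − (6)·I) = n − 2 = 1

Summary:
  λ = 6: algebraic multiplicity = 3, geometric multiplicity = 1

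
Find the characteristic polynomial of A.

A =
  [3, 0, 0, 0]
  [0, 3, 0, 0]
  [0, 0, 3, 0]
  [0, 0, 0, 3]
x^4 - 12*x^3 + 54*x^2 - 108*x + 81

Expanding det(x·I − A) (e.g. by cofactor expansion or by noting that A is similar to its Jordan form J, which has the same characteristic polynomial as A) gives
  χ_A(x) = x^4 - 12*x^3 + 54*x^2 - 108*x + 81
which factors as (x - 3)^4. The eigenvalues (with algebraic multiplicities) are λ = 3 with multiplicity 4.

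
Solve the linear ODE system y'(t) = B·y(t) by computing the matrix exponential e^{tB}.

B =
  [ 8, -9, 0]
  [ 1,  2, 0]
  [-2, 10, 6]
e^{tB} =
  [3*t*exp(5*t) + exp(5*t), -9*t*exp(5*t), 0]
  [t*exp(5*t), -3*t*exp(5*t) + exp(5*t), 0]
  [-4*t*exp(5*t) + 2*exp(6*t) - 2*exp(5*t), 12*t*exp(5*t) - 2*exp(6*t) + 2*exp(5*t), exp(6*t)]

Strategy: write B = P · J · P⁻¹ where J is a Jordan canonical form, so e^{tB} = P · e^{tJ} · P⁻¹, and e^{tJ} can be computed block-by-block.

B has Jordan form
J =
  [5, 1, 0]
  [0, 5, 0]
  [0, 0, 6]
(up to reordering of blocks).

Per-block formulas:
  For a 1×1 block at λ = 6: exp(t · [6]) = [e^(6t)].
  For a 2×2 Jordan block J_2(5): exp(t · J_2(5)) = e^(5t)·(I + t·N), where N is the 2×2 nilpotent shift.

After assembling e^{tJ} and conjugating by P, we get:

e^{tB} =
  [3*t*exp(5*t) + exp(5*t), -9*t*exp(5*t), 0]
  [t*exp(5*t), -3*t*exp(5*t) + exp(5*t), 0]
  [-4*t*exp(5*t) + 2*exp(6*t) - 2*exp(5*t), 12*t*exp(5*t) - 2*exp(6*t) + 2*exp(5*t), exp(6*t)]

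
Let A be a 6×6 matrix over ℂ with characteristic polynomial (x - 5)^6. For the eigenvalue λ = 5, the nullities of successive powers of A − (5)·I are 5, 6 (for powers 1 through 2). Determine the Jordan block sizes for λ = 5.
Block sizes for λ = 5: [2, 1, 1, 1, 1]

From the dimensions of kernels of powers, the number of Jordan blocks of size at least j is d_j − d_{j−1} where d_j = dim ker(N^j) (with d_0 = 0). Computing the differences gives [5, 1].
The number of blocks of size exactly k is (#blocks of size ≥ k) − (#blocks of size ≥ k + 1), so the partition is: 4 block(s) of size 1, 1 block(s) of size 2.
In nonincreasing order the block sizes are [2, 1, 1, 1, 1].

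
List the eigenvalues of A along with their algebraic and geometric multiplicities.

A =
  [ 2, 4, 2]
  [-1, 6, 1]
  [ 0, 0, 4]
λ = 4: alg = 3, geom = 2

Step 1 — factor the characteristic polynomial to read off the algebraic multiplicities:
  χ_A(x) = (x - 4)^3

Step 2 — compute geometric multiplicities via the rank-nullity identity g(λ) = n − rank(A − λI):
  rank(A − (4)·I) = 1, so dim ker(A − (4)·I) = n − 1 = 2

Summary:
  λ = 4: algebraic multiplicity = 3, geometric multiplicity = 2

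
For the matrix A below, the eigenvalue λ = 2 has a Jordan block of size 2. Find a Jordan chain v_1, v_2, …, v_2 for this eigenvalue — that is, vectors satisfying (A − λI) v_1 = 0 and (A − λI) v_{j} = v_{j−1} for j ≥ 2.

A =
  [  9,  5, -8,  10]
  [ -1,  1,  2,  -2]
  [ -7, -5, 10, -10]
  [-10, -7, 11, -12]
A Jordan chain for λ = 2 of length 2:
v_1 = (7, -1, -7, -10)ᵀ
v_2 = (1, 0, 0, 0)ᵀ

Let N = A − (2)·I. We want v_2 with N^2 v_2 = 0 but N^1 v_2 ≠ 0; then v_{j-1} := N · v_j for j = 2, …, 2.

Pick v_2 = (1, 0, 0, 0)ᵀ.
Then v_1 = N · v_2 = (7, -1, -7, -10)ᵀ.

Sanity check: (A − (2)·I) v_1 = (0, 0, 0, 0)ᵀ = 0. ✓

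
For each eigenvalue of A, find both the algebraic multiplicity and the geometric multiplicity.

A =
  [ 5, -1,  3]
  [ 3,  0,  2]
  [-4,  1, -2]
λ = 1: alg = 3, geom = 1

Step 1 — factor the characteristic polynomial to read off the algebraic multiplicities:
  χ_A(x) = (x - 1)^3

Step 2 — compute geometric multiplicities via the rank-nullity identity g(λ) = n − rank(A − λI):
  rank(A − (1)·I) = 2, so dim ker(A − (1)·I) = n − 2 = 1

Summary:
  λ = 1: algebraic multiplicity = 3, geometric multiplicity = 1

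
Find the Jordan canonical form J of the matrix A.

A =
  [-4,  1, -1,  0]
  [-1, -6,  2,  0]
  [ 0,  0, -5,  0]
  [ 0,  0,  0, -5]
J_3(-5) ⊕ J_1(-5)

The characteristic polynomial is
  det(x·I − A) = x^4 + 20*x^3 + 150*x^2 + 500*x + 625 = (x + 5)^4

Eigenvalues and multiplicities (the geometric multiplicity of λ is n − rank(A − λI), which equals the number of Jordan blocks for λ):
  λ = -5: algebraic multiplicity = 4, geometric multiplicity = 2

Determining the block sizes for each eigenvalue:
  λ = -5: with am = 4 and gm = 2, the partition is not yet determined (e.g. several partitions of 4 into 2 parts exist). Let N = A − (-5)·I. Computing rank(N^1) = 2, rank(N^2) = 1, rank(N^3) = 0; the number of blocks of size ≥ j is rank(N^{j−1}) − rank(N^j), giving [2, 1, 1]. So we have 1 block(s) of size 3, 1 block(s) of size 1 → block sizes [3, 1]

Assembling the blocks gives a Jordan form
J =
  [-5,  1,  0,  0]
  [ 0, -5,  1,  0]
  [ 0,  0, -5,  0]
  [ 0,  0,  0, -5]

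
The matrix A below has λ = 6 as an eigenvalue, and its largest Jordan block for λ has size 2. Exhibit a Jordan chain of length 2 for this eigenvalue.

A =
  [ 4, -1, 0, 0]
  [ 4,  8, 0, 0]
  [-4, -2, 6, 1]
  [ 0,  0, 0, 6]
A Jordan chain for λ = 6 of length 2:
v_1 = (-2, 4, -4, 0)ᵀ
v_2 = (1, 0, 0, 0)ᵀ

Let N = A − (6)·I. We want v_2 with N^2 v_2 = 0 but N^1 v_2 ≠ 0; then v_{j-1} := N · v_j for j = 2, …, 2.

Pick v_2 = (1, 0, 0, 0)ᵀ.
Then v_1 = N · v_2 = (-2, 4, -4, 0)ᵀ.

Sanity check: (A − (6)·I) v_1 = (0, 0, 0, 0)ᵀ = 0. ✓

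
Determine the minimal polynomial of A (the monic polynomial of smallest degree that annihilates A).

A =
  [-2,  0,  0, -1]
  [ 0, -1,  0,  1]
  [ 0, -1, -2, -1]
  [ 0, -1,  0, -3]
x^3 + 6*x^2 + 12*x + 8

The characteristic polynomial is χ_A(x) = (x + 2)^4, so the eigenvalues are known. The minimal polynomial is
  m_A(x) = Π_λ (x − λ)^{k_λ}
where k_λ is the size of the *largest* Jordan block for λ (equivalently, the smallest k with (A − λI)^k v = 0 for every generalised eigenvector v of λ).

  λ = -2: largest Jordan block has size 3, contributing (x + 2)^3

So m_A(x) = (x + 2)^3 = x^3 + 6*x^2 + 12*x + 8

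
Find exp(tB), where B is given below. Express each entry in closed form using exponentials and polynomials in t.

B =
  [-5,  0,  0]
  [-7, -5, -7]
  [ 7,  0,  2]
e^{tB} =
  [exp(-5*t), 0, 0]
  [-exp(2*t) + exp(-5*t), exp(-5*t), -exp(2*t) + exp(-5*t)]
  [exp(2*t) - exp(-5*t), 0, exp(2*t)]

Strategy: write B = P · J · P⁻¹ where J is a Jordan canonical form, so e^{tB} = P · e^{tJ} · P⁻¹, and e^{tJ} can be computed block-by-block.

B has Jordan form
J =
  [-5,  0, 0]
  [ 0, -5, 0]
  [ 0,  0, 2]
(up to reordering of blocks).

Per-block formulas:
  For a 1×1 block at λ = -5: exp(t · [-5]) = [e^(-5t)].
  For a 1×1 block at λ = 2: exp(t · [2]) = [e^(2t)].

After assembling e^{tJ} and conjugating by P, we get:

e^{tB} =
  [exp(-5*t), 0, 0]
  [-exp(2*t) + exp(-5*t), exp(-5*t), -exp(2*t) + exp(-5*t)]
  [exp(2*t) - exp(-5*t), 0, exp(2*t)]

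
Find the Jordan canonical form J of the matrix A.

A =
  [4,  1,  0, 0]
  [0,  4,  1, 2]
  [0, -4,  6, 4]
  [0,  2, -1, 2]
J_3(4) ⊕ J_1(4)

The characteristic polynomial is
  det(x·I − A) = x^4 - 16*x^3 + 96*x^2 - 256*x + 256 = (x - 4)^4

Eigenvalues and multiplicities (the geometric multiplicity of λ is n − rank(A − λI), which equals the number of Jordan blocks for λ):
  λ = 4: algebraic multiplicity = 4, geometric multiplicity = 2

Determining the block sizes for each eigenvalue:
  λ = 4: with am = 4 and gm = 2, the partition is not yet determined (e.g. several partitions of 4 into 2 parts exist). Let N = A − (4)·I. Computing rank(N^1) = 2, rank(N^2) = 1, rank(N^3) = 0; the number of blocks of size ≥ j is rank(N^{j−1}) − rank(N^j), giving [2, 1, 1]. So we have 1 block(s) of size 3, 1 block(s) of size 1 → block sizes [3, 1]

Assembling the blocks gives a Jordan form
J =
  [4, 1, 0, 0]
  [0, 4, 1, 0]
  [0, 0, 4, 0]
  [0, 0, 0, 4]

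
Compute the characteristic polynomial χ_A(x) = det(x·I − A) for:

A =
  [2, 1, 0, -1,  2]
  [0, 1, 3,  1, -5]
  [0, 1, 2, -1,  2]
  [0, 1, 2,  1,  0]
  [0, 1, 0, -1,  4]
x^5 - 10*x^4 + 40*x^3 - 80*x^2 + 80*x - 32

Expanding det(x·I − A) (e.g. by cofactor expansion or by noting that A is similar to its Jordan form J, which has the same characteristic polynomial as A) gives
  χ_A(x) = x^5 - 10*x^4 + 40*x^3 - 80*x^2 + 80*x - 32
which factors as (x - 2)^5. The eigenvalues (with algebraic multiplicities) are λ = 2 with multiplicity 5.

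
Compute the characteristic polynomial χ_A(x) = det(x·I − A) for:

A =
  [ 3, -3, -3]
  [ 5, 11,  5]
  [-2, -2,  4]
x^3 - 18*x^2 + 108*x - 216

Expanding det(x·I − A) (e.g. by cofactor expansion or by noting that A is similar to its Jordan form J, which has the same characteristic polynomial as A) gives
  χ_A(x) = x^3 - 18*x^2 + 108*x - 216
which factors as (x - 6)^3. The eigenvalues (with algebraic multiplicities) are λ = 6 with multiplicity 3.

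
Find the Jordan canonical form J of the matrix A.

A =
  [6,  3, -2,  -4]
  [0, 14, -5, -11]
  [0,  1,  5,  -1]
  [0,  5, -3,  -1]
J_3(6) ⊕ J_1(6)

The characteristic polynomial is
  det(x·I − A) = x^4 - 24*x^3 + 216*x^2 - 864*x + 1296 = (x - 6)^4

Eigenvalues and multiplicities (the geometric multiplicity of λ is n − rank(A − λI), which equals the number of Jordan blocks for λ):
  λ = 6: algebraic multiplicity = 4, geometric multiplicity = 2

Determining the block sizes for each eigenvalue:
  λ = 6: with am = 4 and gm = 2, the partition is not yet determined (e.g. several partitions of 4 into 2 parts exist). Let N = A − (6)·I. Computing rank(N^1) = 2, rank(N^2) = 1, rank(N^3) = 0; the number of blocks of size ≥ j is rank(N^{j−1}) − rank(N^j), giving [2, 1, 1]. So we have 1 block(s) of size 3, 1 block(s) of size 1 → block sizes [3, 1]

Assembling the blocks gives a Jordan form
J =
  [6, 1, 0, 0]
  [0, 6, 1, 0]
  [0, 0, 6, 0]
  [0, 0, 0, 6]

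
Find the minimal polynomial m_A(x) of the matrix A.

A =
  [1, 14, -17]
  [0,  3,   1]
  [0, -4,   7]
x^3 - 11*x^2 + 35*x - 25

The characteristic polynomial is χ_A(x) = (x - 5)^2*(x - 1), so the eigenvalues are known. The minimal polynomial is
  m_A(x) = Π_λ (x − λ)^{k_λ}
where k_λ is the size of the *largest* Jordan block for λ (equivalently, the smallest k with (A − λI)^k v = 0 for every generalised eigenvector v of λ).

  λ = 1: largest Jordan block has size 1, contributing (x − 1)
  λ = 5: largest Jordan block has size 2, contributing (x − 5)^2

So m_A(x) = (x - 5)^2*(x - 1) = x^3 - 11*x^2 + 35*x - 25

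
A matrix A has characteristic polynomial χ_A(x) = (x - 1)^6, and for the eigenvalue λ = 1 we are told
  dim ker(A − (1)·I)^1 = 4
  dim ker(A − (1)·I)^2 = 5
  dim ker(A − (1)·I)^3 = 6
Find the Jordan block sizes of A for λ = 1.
Block sizes for λ = 1: [3, 1, 1, 1]

From the dimensions of kernels of powers, the number of Jordan blocks of size at least j is d_j − d_{j−1} where d_j = dim ker(N^j) (with d_0 = 0). Computing the differences gives [4, 1, 1].
The number of blocks of size exactly k is (#blocks of size ≥ k) − (#blocks of size ≥ k + 1), so the partition is: 3 block(s) of size 1, 1 block(s) of size 3.
In nonincreasing order the block sizes are [3, 1, 1, 1].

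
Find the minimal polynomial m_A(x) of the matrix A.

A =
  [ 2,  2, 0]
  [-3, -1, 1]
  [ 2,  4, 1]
x^3 - 2*x^2 + x

The characteristic polynomial is χ_A(x) = x*(x - 1)^2, so the eigenvalues are known. The minimal polynomial is
  m_A(x) = Π_λ (x − λ)^{k_λ}
where k_λ is the size of the *largest* Jordan block for λ (equivalently, the smallest k with (A − λI)^k v = 0 for every generalised eigenvector v of λ).

  λ = 0: largest Jordan block has size 1, contributing (x − 0)
  λ = 1: largest Jordan block has size 2, contributing (x − 1)^2

So m_A(x) = x*(x - 1)^2 = x^3 - 2*x^2 + x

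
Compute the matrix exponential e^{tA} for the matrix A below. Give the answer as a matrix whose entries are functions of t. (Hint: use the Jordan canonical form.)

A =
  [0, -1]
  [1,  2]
e^{tA} =
  [-t*exp(t) + exp(t), -t*exp(t)]
  [t*exp(t), t*exp(t) + exp(t)]

Strategy: write A = P · J · P⁻¹ where J is a Jordan canonical form, so e^{tA} = P · e^{tJ} · P⁻¹, and e^{tJ} can be computed block-by-block.

A has Jordan form
J =
  [1, 1]
  [0, 1]
(up to reordering of blocks).

Per-block formulas:
  For a 2×2 Jordan block J_2(1): exp(t · J_2(1)) = e^(1t)·(I + t·N), where N is the 2×2 nilpotent shift.

After assembling e^{tJ} and conjugating by P, we get:

e^{tA} =
  [-t*exp(t) + exp(t), -t*exp(t)]
  [t*exp(t), t*exp(t) + exp(t)]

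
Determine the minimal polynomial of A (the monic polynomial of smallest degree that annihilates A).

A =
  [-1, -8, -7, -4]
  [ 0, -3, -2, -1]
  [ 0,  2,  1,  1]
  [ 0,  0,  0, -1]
x^3 + 3*x^2 + 3*x + 1

The characteristic polynomial is χ_A(x) = (x + 1)^4, so the eigenvalues are known. The minimal polynomial is
  m_A(x) = Π_λ (x − λ)^{k_λ}
where k_λ is the size of the *largest* Jordan block for λ (equivalently, the smallest k with (A − λI)^k v = 0 for every generalised eigenvector v of λ).

  λ = -1: largest Jordan block has size 3, contributing (x + 1)^3

So m_A(x) = (x + 1)^3 = x^3 + 3*x^2 + 3*x + 1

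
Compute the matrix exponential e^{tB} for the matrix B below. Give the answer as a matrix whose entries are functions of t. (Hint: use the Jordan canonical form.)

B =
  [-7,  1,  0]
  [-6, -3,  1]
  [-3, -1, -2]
e^{tB} =
  [3*t^2*exp(-4*t)/2 - 3*t*exp(-4*t) + exp(-4*t), -t^2*exp(-4*t) + t*exp(-4*t), t^2*exp(-4*t)/2]
  [9*t^2*exp(-4*t)/2 - 6*t*exp(-4*t), -3*t^2*exp(-4*t) + t*exp(-4*t) + exp(-4*t), 3*t^2*exp(-4*t)/2 + t*exp(-4*t)]
  [9*t^2*exp(-4*t)/2 - 3*t*exp(-4*t), -3*t^2*exp(-4*t) - t*exp(-4*t), 3*t^2*exp(-4*t)/2 + 2*t*exp(-4*t) + exp(-4*t)]

Strategy: write B = P · J · P⁻¹ where J is a Jordan canonical form, so e^{tB} = P · e^{tJ} · P⁻¹, and e^{tJ} can be computed block-by-block.

B has Jordan form
J =
  [-4,  1,  0]
  [ 0, -4,  1]
  [ 0,  0, -4]
(up to reordering of blocks).

Per-block formulas:
  For a 3×3 Jordan block J_3(-4): exp(t · J_3(-4)) = e^(-4t)·(I + t·N + (t^2/2)·N^2), where N is the 3×3 nilpotent shift.

After assembling e^{tJ} and conjugating by P, we get:

e^{tB} =
  [3*t^2*exp(-4*t)/2 - 3*t*exp(-4*t) + exp(-4*t), -t^2*exp(-4*t) + t*exp(-4*t), t^2*exp(-4*t)/2]
  [9*t^2*exp(-4*t)/2 - 6*t*exp(-4*t), -3*t^2*exp(-4*t) + t*exp(-4*t) + exp(-4*t), 3*t^2*exp(-4*t)/2 + t*exp(-4*t)]
  [9*t^2*exp(-4*t)/2 - 3*t*exp(-4*t), -3*t^2*exp(-4*t) - t*exp(-4*t), 3*t^2*exp(-4*t)/2 + 2*t*exp(-4*t) + exp(-4*t)]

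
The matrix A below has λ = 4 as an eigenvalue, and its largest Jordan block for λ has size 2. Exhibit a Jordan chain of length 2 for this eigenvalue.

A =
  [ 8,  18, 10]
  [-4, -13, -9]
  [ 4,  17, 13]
A Jordan chain for λ = 4 of length 2:
v_1 = (-2, 1, -1)ᵀ
v_2 = (4, -1, 0)ᵀ

Let N = A − (4)·I. We want v_2 with N^2 v_2 = 0 but N^1 v_2 ≠ 0; then v_{j-1} := N · v_j for j = 2, …, 2.

Pick v_2 = (4, -1, 0)ᵀ.
Then v_1 = N · v_2 = (-2, 1, -1)ᵀ.

Sanity check: (A − (4)·I) v_1 = (0, 0, 0)ᵀ = 0. ✓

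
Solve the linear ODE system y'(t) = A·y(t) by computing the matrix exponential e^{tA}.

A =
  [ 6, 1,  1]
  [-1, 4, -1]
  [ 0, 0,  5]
e^{tA} =
  [t*exp(5*t) + exp(5*t), t*exp(5*t), t*exp(5*t)]
  [-t*exp(5*t), -t*exp(5*t) + exp(5*t), -t*exp(5*t)]
  [0, 0, exp(5*t)]

Strategy: write A = P · J · P⁻¹ where J is a Jordan canonical form, so e^{tA} = P · e^{tJ} · P⁻¹, and e^{tJ} can be computed block-by-block.

A has Jordan form
J =
  [5, 1, 0]
  [0, 5, 0]
  [0, 0, 5]
(up to reordering of blocks).

Per-block formulas:
  For a 2×2 Jordan block J_2(5): exp(t · J_2(5)) = e^(5t)·(I + t·N), where N is the 2×2 nilpotent shift.
  For a 1×1 block at λ = 5: exp(t · [5]) = [e^(5t)].

After assembling e^{tJ} and conjugating by P, we get:

e^{tA} =
  [t*exp(5*t) + exp(5*t), t*exp(5*t), t*exp(5*t)]
  [-t*exp(5*t), -t*exp(5*t) + exp(5*t), -t*exp(5*t)]
  [0, 0, exp(5*t)]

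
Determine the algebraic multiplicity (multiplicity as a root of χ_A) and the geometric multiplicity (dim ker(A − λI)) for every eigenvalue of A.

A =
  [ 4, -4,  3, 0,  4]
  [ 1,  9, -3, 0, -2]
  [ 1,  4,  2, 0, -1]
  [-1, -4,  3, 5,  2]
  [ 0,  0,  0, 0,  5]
λ = 5: alg = 5, geom = 3

Step 1 — factor the characteristic polynomial to read off the algebraic multiplicities:
  χ_A(x) = (x - 5)^5

Step 2 — compute geometric multiplicities via the rank-nullity identity g(λ) = n − rank(A − λI):
  rank(A − (5)·I) = 2, so dim ker(A − (5)·I) = n − 2 = 3

Summary:
  λ = 5: algebraic multiplicity = 5, geometric multiplicity = 3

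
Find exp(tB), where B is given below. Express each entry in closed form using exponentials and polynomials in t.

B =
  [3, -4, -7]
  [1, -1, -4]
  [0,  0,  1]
e^{tB} =
  [2*t*exp(t) + exp(t), -4*t*exp(t), t^2*exp(t) - 7*t*exp(t)]
  [t*exp(t), -2*t*exp(t) + exp(t), t^2*exp(t)/2 - 4*t*exp(t)]
  [0, 0, exp(t)]

Strategy: write B = P · J · P⁻¹ where J is a Jordan canonical form, so e^{tB} = P · e^{tJ} · P⁻¹, and e^{tJ} can be computed block-by-block.

B has Jordan form
J =
  [1, 1, 0]
  [0, 1, 1]
  [0, 0, 1]
(up to reordering of blocks).

Per-block formulas:
  For a 3×3 Jordan block J_3(1): exp(t · J_3(1)) = e^(1t)·(I + t·N + (t^2/2)·N^2), where N is the 3×3 nilpotent shift.

After assembling e^{tJ} and conjugating by P, we get:

e^{tB} =
  [2*t*exp(t) + exp(t), -4*t*exp(t), t^2*exp(t) - 7*t*exp(t)]
  [t*exp(t), -2*t*exp(t) + exp(t), t^2*exp(t)/2 - 4*t*exp(t)]
  [0, 0, exp(t)]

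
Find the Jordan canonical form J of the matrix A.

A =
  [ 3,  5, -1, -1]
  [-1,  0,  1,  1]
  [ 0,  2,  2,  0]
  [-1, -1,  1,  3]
J_3(2) ⊕ J_1(2)

The characteristic polynomial is
  det(x·I − A) = x^4 - 8*x^3 + 24*x^2 - 32*x + 16 = (x - 2)^4

Eigenvalues and multiplicities (the geometric multiplicity of λ is n − rank(A − λI), which equals the number of Jordan blocks for λ):
  λ = 2: algebraic multiplicity = 4, geometric multiplicity = 2

Determining the block sizes for each eigenvalue:
  λ = 2: with am = 4 and gm = 2, the partition is not yet determined (e.g. several partitions of 4 into 2 parts exist). Let N = A − (2)·I. Computing rank(N^1) = 2, rank(N^2) = 1, rank(N^3) = 0; the number of blocks of size ≥ j is rank(N^{j−1}) − rank(N^j), giving [2, 1, 1]. So we have 1 block(s) of size 3, 1 block(s) of size 1 → block sizes [3, 1]

Assembling the blocks gives a Jordan form
J =
  [2, 1, 0, 0]
  [0, 2, 1, 0]
  [0, 0, 2, 0]
  [0, 0, 0, 2]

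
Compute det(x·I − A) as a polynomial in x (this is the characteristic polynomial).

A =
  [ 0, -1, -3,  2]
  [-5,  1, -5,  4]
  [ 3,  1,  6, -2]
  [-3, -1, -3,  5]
x^4 - 12*x^3 + 54*x^2 - 108*x + 81

Expanding det(x·I − A) (e.g. by cofactor expansion or by noting that A is similar to its Jordan form J, which has the same characteristic polynomial as A) gives
  χ_A(x) = x^4 - 12*x^3 + 54*x^2 - 108*x + 81
which factors as (x - 3)^4. The eigenvalues (with algebraic multiplicities) are λ = 3 with multiplicity 4.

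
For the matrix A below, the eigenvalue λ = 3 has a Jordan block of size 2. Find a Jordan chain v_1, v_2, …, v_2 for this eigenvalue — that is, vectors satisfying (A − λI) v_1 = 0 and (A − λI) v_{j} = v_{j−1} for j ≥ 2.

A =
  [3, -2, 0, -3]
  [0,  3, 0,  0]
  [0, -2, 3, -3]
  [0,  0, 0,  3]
A Jordan chain for λ = 3 of length 2:
v_1 = (-2, 0, -2, 0)ᵀ
v_2 = (0, 1, 0, 0)ᵀ

Let N = A − (3)·I. We want v_2 with N^2 v_2 = 0 but N^1 v_2 ≠ 0; then v_{j-1} := N · v_j for j = 2, …, 2.

Pick v_2 = (0, 1, 0, 0)ᵀ.
Then v_1 = N · v_2 = (-2, 0, -2, 0)ᵀ.

Sanity check: (A − (3)·I) v_1 = (0, 0, 0, 0)ᵀ = 0. ✓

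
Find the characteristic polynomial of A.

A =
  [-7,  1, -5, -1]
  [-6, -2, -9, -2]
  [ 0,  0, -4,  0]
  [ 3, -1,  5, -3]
x^4 + 16*x^3 + 96*x^2 + 256*x + 256

Expanding det(x·I − A) (e.g. by cofactor expansion or by noting that A is similar to its Jordan form J, which has the same characteristic polynomial as A) gives
  χ_A(x) = x^4 + 16*x^3 + 96*x^2 + 256*x + 256
which factors as (x + 4)^4. The eigenvalues (with algebraic multiplicities) are λ = -4 with multiplicity 4.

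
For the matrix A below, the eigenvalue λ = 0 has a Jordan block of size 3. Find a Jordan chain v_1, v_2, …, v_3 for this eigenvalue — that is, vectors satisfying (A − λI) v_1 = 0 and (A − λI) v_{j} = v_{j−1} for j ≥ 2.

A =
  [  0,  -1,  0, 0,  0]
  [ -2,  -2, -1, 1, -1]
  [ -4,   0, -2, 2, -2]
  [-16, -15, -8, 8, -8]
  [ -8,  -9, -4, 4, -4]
A Jordan chain for λ = 0 of length 3:
v_1 = (2, 0, -8, -2, 2)ᵀ
v_2 = (0, -2, -4, -16, -8)ᵀ
v_3 = (1, 0, 0, 0, 0)ᵀ

Let N = A − (0)·I. We want v_3 with N^3 v_3 = 0 but N^2 v_3 ≠ 0; then v_{j-1} := N · v_j for j = 3, …, 2.

Pick v_3 = (1, 0, 0, 0, 0)ᵀ.
Then v_2 = N · v_3 = (0, -2, -4, -16, -8)ᵀ.
Then v_1 = N · v_2 = (2, 0, -8, -2, 2)ᵀ.

Sanity check: (A − (0)·I) v_1 = (0, 0, 0, 0, 0)ᵀ = 0. ✓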